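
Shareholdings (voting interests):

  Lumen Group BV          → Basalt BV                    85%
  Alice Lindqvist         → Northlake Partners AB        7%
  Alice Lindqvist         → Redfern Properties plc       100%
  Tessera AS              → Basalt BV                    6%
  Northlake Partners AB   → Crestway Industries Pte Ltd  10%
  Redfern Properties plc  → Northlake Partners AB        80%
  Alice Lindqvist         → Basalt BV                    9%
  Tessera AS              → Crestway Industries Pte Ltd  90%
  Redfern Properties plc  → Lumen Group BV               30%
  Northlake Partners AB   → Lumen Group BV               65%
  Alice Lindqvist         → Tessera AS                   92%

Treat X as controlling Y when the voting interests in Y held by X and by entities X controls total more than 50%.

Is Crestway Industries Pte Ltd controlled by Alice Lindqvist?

Alice holds 92% of Tessera, so Alice controls Tessera.
Alice holds 100% of Redfern, so Alice controls Redfern.
Redfern and Alice together hold 80% + 7% = 87% of Northlake, so Alice controls Northlake.
Northlake and Tessera together hold 10% + 90% = 100% of Crestway, so Alice controls Crestway.

Yes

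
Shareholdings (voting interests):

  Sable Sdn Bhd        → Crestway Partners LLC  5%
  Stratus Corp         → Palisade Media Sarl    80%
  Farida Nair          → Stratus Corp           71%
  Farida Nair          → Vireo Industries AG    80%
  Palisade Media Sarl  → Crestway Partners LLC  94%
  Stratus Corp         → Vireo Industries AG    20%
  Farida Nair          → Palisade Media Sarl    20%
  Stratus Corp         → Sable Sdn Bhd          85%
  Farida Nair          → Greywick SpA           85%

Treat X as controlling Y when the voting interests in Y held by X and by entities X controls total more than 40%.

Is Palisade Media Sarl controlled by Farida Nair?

Yes

Farida holds 71% of Stratus, so Farida controls Stratus.
Farida and Stratus together hold 20% + 80% = 100% of Palisade, so Farida controls Palisade.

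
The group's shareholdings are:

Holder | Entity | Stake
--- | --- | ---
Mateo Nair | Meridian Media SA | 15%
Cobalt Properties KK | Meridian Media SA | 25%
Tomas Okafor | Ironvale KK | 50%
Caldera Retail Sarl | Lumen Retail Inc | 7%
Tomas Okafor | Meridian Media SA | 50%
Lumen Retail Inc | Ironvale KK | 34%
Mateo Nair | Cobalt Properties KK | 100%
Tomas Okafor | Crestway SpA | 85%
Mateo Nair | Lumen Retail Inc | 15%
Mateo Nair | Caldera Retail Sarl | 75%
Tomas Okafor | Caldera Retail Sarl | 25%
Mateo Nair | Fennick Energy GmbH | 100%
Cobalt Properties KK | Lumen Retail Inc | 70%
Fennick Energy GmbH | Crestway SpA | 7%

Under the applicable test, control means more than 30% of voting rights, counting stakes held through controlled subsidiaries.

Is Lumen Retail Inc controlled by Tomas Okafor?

No

Tomas holds 50% of Meridian, so Tomas controls Meridian.
Tomas holds 50% of Ironvale, so Tomas controls Ironvale.
Tomas holds 85% of Crestway, so Tomas controls Crestway.
Neither Tomas nor any entity Tomas controls holds any voting interest in Lumen.
So Tomas does not control Lumen.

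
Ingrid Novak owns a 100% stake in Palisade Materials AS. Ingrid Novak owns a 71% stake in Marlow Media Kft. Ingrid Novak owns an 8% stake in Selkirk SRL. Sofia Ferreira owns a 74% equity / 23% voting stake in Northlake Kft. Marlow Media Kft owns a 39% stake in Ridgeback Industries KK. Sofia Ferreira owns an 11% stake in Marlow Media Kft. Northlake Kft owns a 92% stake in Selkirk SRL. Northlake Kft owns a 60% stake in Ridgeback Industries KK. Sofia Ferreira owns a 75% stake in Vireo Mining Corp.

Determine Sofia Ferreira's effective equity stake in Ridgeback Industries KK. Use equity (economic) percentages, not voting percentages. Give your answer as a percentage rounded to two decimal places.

48.69%

Sofia reaches Ridgeback along 2 paths.
Via Northlake: 74% × 60% = 44.4%.
Via Marlow: 11% × 39% = 4.29%.
Total: 44.4% + 4.29% = 48.69%.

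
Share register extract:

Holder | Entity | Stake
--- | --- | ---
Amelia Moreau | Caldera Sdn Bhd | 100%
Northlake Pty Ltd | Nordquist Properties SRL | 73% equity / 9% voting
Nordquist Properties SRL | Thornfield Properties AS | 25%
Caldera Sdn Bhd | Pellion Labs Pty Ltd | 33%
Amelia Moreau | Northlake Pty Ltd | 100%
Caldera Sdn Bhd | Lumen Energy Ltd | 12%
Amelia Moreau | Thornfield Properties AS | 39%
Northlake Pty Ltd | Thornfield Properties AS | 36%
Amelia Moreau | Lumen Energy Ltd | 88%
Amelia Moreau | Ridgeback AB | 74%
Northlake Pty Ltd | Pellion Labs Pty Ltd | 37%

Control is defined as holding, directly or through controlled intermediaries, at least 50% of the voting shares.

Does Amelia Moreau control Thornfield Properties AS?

Yes

Amelia holds 100% of Northlake, so Amelia controls Northlake.
Northlake and Amelia together hold 36% + 39% = 75% of Thornfield, so Amelia controls Thornfield.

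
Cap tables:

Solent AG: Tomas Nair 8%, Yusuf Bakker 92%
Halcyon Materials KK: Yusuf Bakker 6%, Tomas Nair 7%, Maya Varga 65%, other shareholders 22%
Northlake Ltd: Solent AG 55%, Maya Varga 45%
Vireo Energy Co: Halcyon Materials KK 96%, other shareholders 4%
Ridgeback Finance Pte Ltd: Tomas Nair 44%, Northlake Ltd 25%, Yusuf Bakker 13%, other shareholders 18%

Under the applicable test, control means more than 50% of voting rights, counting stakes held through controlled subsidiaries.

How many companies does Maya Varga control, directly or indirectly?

2

Maya holds 65% of Halcyon, so Maya controls Halcyon.
Halcyon holds 96% of Vireo, so Maya controls Vireo.
No other company's threshold is met.
Maya controls 2 companies.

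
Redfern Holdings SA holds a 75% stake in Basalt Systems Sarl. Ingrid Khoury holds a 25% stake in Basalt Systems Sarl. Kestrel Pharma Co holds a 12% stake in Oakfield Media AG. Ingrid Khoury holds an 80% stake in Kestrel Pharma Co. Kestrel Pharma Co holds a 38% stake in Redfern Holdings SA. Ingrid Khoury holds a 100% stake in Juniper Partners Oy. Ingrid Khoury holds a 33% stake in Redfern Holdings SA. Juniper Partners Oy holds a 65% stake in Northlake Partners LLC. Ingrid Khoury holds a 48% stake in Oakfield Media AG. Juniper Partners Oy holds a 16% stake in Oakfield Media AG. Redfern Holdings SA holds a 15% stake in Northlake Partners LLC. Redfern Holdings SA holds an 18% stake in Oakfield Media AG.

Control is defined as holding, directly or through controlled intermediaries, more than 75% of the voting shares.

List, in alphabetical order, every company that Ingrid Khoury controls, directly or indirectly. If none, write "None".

Juniper Partners Oy, Kestrel Pharma Co, Oakfield Media AG

Ingrid holds 80% of Kestrel, so Ingrid controls Kestrel.
Ingrid holds 100% of Juniper, so Ingrid controls Juniper.
Ingrid and Juniper and Kestrel together hold 48% + 16% + 12% = 76% of Oakfield, so Ingrid controls Oakfield.
No other company's threshold is met.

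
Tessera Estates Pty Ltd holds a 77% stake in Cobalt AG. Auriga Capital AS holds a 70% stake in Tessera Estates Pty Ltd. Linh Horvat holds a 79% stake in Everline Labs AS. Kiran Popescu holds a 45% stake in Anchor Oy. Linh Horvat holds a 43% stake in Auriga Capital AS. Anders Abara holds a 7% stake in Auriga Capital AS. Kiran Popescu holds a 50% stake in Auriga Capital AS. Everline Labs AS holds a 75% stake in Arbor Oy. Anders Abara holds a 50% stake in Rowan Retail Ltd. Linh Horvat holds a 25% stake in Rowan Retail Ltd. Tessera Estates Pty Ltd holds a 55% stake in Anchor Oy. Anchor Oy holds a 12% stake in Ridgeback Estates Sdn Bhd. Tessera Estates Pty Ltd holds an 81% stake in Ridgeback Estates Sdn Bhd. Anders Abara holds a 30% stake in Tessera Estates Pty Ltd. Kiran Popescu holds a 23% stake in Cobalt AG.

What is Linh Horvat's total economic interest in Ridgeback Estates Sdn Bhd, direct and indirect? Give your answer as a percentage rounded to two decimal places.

Linh reaches Ridgeback along 2 paths.
Via Auriga → Tessera: 43% × 70% × 81% = 24.381%.
Via Auriga → Tessera → Anchor: 43% × 70% × 55% × 12% = 1.9866%.
Total: 24.381% + 1.9866% = 26.3676%.
Rounded: 26.37%.

26.37%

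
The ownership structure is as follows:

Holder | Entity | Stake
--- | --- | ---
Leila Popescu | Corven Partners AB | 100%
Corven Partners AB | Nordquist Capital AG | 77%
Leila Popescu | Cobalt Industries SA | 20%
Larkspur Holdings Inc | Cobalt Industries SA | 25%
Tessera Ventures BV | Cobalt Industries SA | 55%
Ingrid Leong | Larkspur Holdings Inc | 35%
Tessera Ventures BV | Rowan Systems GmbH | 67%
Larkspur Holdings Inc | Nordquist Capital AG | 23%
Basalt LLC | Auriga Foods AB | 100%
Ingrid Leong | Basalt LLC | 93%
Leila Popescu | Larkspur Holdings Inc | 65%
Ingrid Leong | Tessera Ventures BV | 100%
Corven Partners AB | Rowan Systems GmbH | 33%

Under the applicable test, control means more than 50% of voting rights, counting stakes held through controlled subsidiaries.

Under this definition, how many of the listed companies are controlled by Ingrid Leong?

Ingrid holds 100% of Tessera, so Ingrid controls Tessera.
Tessera holds 67% of Rowan, so Ingrid controls Rowan.
Ingrid holds 93% of Basalt, so Ingrid controls Basalt.
Tessera holds 55% of Cobalt, so Ingrid controls Cobalt.
Basalt holds 100% of Auriga, so Ingrid controls Auriga.
No other company's threshold is met.
Ingrid controls 5 companies.

5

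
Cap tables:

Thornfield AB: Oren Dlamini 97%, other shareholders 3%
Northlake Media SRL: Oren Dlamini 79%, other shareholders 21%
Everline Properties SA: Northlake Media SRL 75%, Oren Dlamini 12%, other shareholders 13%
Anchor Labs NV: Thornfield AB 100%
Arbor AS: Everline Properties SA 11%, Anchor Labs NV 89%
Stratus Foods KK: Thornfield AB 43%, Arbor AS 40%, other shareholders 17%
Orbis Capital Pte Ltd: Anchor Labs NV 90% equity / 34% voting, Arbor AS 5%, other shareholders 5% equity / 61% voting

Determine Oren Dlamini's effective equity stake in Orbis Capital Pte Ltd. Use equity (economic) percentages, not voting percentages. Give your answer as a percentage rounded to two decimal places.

92.01%

Oren reaches Orbis along 4 paths.
Via Thornfield → Anchor: 97% × 100% × 90% = 87.3%.
Via Northlake → Everline → Arbor: 79% × 75% × 11% × 5% = 0.325875%.
Via Everline → Arbor: 12% × 11% × 5% = 0.066%.
Via Thornfield → Anchor → Arbor: 97% × 100% × 89% × 5% = 4.3165%.
Total: 87.3% + 0.325875% + 0.066% + 4.3165% = 92.008375%.
Rounded: 92.01%.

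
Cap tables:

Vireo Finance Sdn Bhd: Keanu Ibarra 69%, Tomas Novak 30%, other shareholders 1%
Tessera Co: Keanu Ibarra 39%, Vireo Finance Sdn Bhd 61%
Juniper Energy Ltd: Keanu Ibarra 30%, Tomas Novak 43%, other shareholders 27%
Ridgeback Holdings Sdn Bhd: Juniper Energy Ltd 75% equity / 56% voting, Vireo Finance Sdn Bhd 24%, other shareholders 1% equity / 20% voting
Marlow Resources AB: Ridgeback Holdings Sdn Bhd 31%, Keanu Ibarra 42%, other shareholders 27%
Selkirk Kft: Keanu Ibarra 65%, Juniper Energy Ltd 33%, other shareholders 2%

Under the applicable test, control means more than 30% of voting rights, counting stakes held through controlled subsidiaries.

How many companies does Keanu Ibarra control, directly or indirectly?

4

Keanu holds 69% of Vireo, so Keanu controls Vireo.
Keanu and Vireo together hold 39% + 61% = 100% of Tessera, so Keanu controls Tessera.
Keanu holds 42% of Marlow, so Keanu controls Marlow.
Keanu holds 65% of Selkirk, so Keanu controls Selkirk.
No other company's threshold is met.
Keanu controls 4 companies.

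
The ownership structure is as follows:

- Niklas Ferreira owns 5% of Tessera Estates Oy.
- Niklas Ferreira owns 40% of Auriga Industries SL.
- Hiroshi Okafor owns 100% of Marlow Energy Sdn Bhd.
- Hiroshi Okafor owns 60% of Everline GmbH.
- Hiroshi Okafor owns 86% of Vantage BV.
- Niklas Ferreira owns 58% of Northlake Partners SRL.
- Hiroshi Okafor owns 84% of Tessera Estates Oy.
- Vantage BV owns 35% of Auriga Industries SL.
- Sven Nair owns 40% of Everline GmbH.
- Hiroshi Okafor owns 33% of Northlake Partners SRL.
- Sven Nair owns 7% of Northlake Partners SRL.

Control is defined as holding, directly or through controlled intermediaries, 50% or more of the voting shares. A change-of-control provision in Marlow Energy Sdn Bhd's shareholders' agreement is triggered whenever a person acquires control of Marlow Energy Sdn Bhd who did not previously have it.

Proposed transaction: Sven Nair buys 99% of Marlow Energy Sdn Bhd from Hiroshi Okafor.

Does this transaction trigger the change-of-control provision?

Yes

The purchase adds only to Sven's holdings (Hiroshi's stake shrinks), so Sven is the only person who could newly come to control Marlow.
Sven's largest direct stake is 40% in Everline, which does not meet the threshold, so Sven controls no company.
Neither Sven nor any entity Sven controls holds any voting interest in Marlow.
So before the transaction, Sven does not control Marlow.
After the purchase, Sven holds 99% of Marlow directly, and Hiroshi's stake falls to 1%.
Sven holds 99% of Marlow, so Sven controls Marlow.
Sven did not control Marlow before and does after, so the clause is triggered.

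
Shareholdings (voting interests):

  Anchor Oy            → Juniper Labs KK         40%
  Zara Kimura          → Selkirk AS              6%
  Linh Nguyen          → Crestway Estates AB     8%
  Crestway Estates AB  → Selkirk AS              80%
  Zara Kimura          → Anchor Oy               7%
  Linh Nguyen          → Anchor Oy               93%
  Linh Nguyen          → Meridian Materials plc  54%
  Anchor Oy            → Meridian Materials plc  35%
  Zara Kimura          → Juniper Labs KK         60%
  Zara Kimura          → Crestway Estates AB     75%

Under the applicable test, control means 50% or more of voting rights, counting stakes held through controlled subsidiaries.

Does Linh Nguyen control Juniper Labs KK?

Linh holds 93% of Anchor, so Linh controls Anchor.
Linh and Anchor together hold 54% + 35% = 89% of Meridian, so Linh controls Meridian.
In Juniper, Linh's side holds only 40%, not ≥ 50%.
So Linh does not control Juniper.

No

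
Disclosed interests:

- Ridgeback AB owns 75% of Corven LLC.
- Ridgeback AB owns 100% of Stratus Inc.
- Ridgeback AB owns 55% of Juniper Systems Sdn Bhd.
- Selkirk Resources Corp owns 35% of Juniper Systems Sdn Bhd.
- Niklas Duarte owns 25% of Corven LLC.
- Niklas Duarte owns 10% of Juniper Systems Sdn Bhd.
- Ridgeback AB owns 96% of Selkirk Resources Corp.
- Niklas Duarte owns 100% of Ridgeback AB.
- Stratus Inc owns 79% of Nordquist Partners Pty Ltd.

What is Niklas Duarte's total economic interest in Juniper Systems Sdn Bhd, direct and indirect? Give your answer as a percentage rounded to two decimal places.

98.60%

Niklas reaches Juniper along 3 paths.
Via Ridgeback → Selkirk: 100% × 96% × 35% = 33.6%.
Direct stake: 10% = 10%.
Via Ridgeback: 100% × 55% = 55%.
Total: 33.6% + 10% + 55% = 98.6%.
Rounded: 98.60%.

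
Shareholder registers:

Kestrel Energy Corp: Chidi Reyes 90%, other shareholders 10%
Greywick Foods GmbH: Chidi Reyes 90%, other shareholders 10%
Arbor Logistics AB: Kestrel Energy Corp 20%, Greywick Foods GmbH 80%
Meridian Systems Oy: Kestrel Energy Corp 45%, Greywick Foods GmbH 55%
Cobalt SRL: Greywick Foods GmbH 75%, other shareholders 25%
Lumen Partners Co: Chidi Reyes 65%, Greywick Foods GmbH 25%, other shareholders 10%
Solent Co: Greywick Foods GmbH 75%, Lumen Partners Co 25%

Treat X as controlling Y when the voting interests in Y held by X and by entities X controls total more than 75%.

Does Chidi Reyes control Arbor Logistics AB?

Yes

Chidi holds 90% of Greywick, so Chidi controls Greywick.
Chidi holds 90% of Kestrel, so Chidi controls Kestrel.
Kestrel and Greywick together hold 20% + 80% = 100% of Arbor, so Chidi controls Arbor.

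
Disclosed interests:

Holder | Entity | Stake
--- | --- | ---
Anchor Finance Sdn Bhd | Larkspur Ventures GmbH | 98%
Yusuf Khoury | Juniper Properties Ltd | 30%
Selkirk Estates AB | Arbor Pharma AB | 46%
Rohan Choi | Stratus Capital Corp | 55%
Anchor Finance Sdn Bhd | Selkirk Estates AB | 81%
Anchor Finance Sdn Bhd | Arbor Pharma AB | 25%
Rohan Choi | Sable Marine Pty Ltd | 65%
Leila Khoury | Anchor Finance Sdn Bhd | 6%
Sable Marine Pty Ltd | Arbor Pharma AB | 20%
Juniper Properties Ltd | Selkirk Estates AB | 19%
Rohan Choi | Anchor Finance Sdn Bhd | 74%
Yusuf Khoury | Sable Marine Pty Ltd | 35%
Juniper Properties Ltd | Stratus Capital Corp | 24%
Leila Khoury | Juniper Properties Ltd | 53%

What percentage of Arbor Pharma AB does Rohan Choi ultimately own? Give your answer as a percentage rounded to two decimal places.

Rohan reaches Arbor along 3 paths.
Via Sable: 65% × 20% = 13%.
Via Anchor → Selkirk: 74% × 81% × 46% = 27.5724%.
Via Anchor: 74% × 25% = 18.5%.
Total: 13% + 27.5724% + 18.5% = 59.0724%.
Rounded: 59.07%.

59.07%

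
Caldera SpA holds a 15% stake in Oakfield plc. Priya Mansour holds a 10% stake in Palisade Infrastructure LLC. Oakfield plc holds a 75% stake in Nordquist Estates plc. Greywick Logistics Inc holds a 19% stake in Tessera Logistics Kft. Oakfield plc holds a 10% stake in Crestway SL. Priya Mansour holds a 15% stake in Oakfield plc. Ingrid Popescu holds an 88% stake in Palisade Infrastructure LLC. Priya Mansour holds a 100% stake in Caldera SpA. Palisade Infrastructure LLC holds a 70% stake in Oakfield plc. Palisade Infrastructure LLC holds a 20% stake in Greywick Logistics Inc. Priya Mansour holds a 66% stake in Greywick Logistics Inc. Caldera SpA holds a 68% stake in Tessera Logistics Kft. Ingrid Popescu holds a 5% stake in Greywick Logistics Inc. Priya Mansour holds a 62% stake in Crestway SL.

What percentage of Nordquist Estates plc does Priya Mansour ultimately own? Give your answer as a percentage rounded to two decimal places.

27.75%

Priya reaches Nordquist along 3 paths.
Via Palisade → Oakfield: 10% × 70% × 75% = 5.25%.
Via Caldera → Oakfield: 100% × 15% × 75% = 11.25%.
Via Oakfield: 15% × 75% = 11.25%.
Total: 5.25% + 11.25% + 11.25% = 27.75%.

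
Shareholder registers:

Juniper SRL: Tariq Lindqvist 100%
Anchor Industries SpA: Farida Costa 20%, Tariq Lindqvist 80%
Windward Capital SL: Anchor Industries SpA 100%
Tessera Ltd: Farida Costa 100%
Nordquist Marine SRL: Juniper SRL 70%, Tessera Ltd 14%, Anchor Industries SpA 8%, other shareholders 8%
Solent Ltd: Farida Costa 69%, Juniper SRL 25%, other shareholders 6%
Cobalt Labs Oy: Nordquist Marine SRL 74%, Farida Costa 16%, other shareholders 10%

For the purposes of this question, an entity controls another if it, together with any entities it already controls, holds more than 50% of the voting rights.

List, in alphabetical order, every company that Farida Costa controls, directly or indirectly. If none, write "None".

Solent Ltd, Tessera Ltd

Farida holds 100% of Tessera, so Farida controls Tessera.
Farida holds 69% of Solent, so Farida controls Solent.
No other company's threshold is met.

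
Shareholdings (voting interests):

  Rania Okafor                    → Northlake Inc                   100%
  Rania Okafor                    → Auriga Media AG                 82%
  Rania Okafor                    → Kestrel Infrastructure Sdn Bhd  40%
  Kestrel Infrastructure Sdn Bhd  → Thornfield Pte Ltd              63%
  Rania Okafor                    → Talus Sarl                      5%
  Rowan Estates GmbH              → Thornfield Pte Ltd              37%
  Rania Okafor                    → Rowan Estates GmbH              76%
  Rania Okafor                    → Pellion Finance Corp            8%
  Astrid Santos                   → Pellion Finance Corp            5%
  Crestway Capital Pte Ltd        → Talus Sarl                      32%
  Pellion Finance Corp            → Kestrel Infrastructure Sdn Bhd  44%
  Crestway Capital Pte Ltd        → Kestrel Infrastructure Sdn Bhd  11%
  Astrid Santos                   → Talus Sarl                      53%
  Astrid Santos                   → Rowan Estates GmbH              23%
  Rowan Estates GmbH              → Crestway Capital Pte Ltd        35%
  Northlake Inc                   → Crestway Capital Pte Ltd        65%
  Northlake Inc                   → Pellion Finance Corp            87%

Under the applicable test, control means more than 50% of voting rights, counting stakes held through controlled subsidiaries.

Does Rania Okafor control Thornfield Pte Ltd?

Rania holds 100% of Northlake, so Rania controls Northlake.
Rania and Northlake together hold 8% + 87% = 95% of Pellion, so Rania controls Pellion.
Rania holds 76% of Rowan, so Rania controls Rowan.
Rowan and Northlake together hold 35% + 65% = 100% of Crestway, so Rania controls Crestway.
Crestway and Rania and Pellion together hold 11% + 40% + 44% = 95% of Kestrel, so Rania controls Kestrel.
Kestrel and Rowan together hold 63% + 37% = 100% of Thornfield, so Rania controls Thornfield.

Yes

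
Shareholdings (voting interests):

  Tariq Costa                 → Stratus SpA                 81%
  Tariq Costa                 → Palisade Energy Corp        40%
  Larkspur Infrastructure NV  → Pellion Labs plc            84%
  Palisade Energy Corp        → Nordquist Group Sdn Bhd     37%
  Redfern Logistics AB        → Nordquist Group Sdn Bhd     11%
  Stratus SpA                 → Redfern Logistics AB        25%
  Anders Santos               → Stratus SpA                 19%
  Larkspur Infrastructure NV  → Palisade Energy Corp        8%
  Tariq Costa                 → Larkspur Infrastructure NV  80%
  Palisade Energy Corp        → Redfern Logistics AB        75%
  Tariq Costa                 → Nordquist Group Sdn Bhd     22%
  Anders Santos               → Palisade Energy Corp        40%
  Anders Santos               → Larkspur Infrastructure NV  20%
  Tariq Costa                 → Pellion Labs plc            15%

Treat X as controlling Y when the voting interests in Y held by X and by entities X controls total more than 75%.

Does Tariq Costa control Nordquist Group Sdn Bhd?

No

Tariq holds 81% of Stratus, so Tariq controls Stratus.
Tariq holds 80% of Larkspur, so Tariq controls Larkspur.
Larkspur and Tariq together hold 84% + 15% = 99% of Pellion, so Tariq controls Pellion.
In Nordquist, Tariq's side holds only 22%, not > 75%.
So Tariq does not control Nordquist.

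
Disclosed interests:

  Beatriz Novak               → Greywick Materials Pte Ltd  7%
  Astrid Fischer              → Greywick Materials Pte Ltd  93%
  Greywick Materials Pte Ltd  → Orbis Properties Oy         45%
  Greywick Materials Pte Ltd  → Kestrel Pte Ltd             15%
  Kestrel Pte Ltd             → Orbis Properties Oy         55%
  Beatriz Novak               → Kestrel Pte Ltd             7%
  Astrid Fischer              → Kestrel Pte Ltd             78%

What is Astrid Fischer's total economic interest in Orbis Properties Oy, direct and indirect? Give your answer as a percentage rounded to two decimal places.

92.42%

Astrid reaches Orbis along 3 paths.
Via Greywick: 93% × 45% = 41.85%.
Via Greywick → Kestrel: 93% × 15% × 55% = 7.6725%.
Via Kestrel: 78% × 55% = 42.9%.
Total: 41.85% + 7.6725% + 42.9% = 92.4225%.
Rounded: 92.42%.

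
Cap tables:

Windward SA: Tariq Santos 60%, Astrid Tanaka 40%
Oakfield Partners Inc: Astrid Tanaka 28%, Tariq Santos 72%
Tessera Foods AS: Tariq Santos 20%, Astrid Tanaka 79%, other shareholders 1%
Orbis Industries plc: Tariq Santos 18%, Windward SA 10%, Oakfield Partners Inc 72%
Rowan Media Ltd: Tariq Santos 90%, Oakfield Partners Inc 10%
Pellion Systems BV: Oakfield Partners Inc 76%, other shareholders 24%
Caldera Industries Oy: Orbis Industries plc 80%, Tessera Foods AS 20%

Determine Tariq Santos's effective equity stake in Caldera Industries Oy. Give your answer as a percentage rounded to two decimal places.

Tariq reaches Caldera along 4 paths.
Via Orbis: 18% × 80% = 14.4%.
Via Windward → Orbis: 60% × 10% × 80% = 4.8%.
Via Oakfield → Orbis: 72% × 72% × 80% = 41.472%.
Via Tessera: 20% × 20% = 4%.
Total: 14.4% + 4.8% + 41.472% + 4% = 64.672%.
Rounded: 64.67%.

64.67%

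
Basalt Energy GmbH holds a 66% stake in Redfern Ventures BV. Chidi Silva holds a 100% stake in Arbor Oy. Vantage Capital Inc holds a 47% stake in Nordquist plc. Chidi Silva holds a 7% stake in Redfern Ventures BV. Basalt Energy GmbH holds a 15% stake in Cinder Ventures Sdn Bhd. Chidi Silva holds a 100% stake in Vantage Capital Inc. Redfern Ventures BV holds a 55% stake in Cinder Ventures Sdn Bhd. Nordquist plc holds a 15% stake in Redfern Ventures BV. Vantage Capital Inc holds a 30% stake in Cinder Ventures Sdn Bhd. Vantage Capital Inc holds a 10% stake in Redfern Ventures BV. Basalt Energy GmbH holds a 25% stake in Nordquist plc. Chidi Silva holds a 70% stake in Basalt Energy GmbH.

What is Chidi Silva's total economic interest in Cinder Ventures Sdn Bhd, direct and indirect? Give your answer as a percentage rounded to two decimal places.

80.58%

Chidi reaches Cinder along 7 paths.
Via Basalt → Redfern: 70% × 66% × 55% = 25.41%.
Via Vantage → Nordquist → Redfern: 100% × 47% × 15% × 55% = 3.8775%.
Via Basalt → Nordquist → Redfern: 70% × 25% × 15% × 55% = 1.44375%.
Via Vantage → Redfern: 100% × 10% × 55% = 5.5%.
Via Redfern: 7% × 55% = 3.85%.
Via Vantage: 100% × 30% = 30%.
Via Basalt: 70% × 15% = 10.5%.
Total: 25.41% + 3.8775% + 1.44375% + 5.5% + 3.85% + 30% + 10.5% = 80.58125%.
Rounded: 80.58%.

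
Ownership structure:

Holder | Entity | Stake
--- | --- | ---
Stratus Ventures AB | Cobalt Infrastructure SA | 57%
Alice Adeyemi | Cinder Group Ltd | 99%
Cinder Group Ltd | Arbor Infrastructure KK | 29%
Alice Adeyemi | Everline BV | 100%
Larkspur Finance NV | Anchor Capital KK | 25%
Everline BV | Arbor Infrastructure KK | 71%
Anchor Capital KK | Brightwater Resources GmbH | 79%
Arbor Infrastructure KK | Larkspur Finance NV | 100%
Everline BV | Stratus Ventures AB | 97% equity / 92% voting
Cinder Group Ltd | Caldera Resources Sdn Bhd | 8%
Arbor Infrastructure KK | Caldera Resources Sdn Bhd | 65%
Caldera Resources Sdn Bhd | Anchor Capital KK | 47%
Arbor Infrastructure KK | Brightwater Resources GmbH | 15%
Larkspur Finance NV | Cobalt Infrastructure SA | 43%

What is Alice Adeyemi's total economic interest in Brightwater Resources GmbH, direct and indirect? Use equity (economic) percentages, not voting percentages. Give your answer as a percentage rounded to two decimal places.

61.65%

Alice reaches Brightwater along 7 paths.
Via Everline → Arbor: 100% × 71% × 15% = 10.65%.
Via Cinder → Arbor: 99% × 29% × 15% = 4.3065%.
Via Everline → Arbor → Caldera → Anchor: 100% × 71% × 65% × 47% × 79% = 17.135495%.
Via Cinder → Arbor → Caldera → Anchor: 99% × 29% × 65% × 47% × 79% = 6.92901495%.
Via Cinder → Caldera → Anchor: 99% × 8% × 47% × 79% = 2.940696%.
Via Everline → Arbor → Larkspur → Anchor: 100% × 71% × 100% × 25% × 79% = 14.0225%.
Via Cinder → Arbor → Larkspur → Anchor: 99% × 29% × 100% × 25% × 79% = 5.670225%.
Total: 10.65% + 4.3065% + 17.135495% + 6.92901495% + 2.940696% + 14.0225% + 5.670225% = 61.65443095%.
Rounded: 61.65%.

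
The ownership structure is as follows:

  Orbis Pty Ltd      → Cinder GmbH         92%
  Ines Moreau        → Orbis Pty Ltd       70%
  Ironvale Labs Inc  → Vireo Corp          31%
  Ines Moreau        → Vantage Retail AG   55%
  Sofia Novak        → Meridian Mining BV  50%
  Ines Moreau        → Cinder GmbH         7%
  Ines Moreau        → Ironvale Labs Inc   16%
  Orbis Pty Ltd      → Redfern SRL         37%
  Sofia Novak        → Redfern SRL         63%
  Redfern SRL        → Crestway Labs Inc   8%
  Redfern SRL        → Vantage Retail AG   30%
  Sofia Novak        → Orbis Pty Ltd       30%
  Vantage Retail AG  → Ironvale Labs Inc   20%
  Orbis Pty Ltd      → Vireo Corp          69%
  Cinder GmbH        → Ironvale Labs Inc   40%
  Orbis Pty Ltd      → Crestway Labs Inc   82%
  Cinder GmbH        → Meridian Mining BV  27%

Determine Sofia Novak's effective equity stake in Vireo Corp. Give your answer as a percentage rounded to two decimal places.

25.50%

Sofia reaches Vireo along 4 paths.
Via Redfern → Vantage → Ironvale: 63% × 30% × 20% × 31% = 1.1718%.
Via Orbis → Redfern → Vantage → Ironvale: 30% × 37% × 30% × 20% × 31% = 0.20646%.
Via Orbis → Cinder → Ironvale: 30% × 92% × 40% × 31% = 3.4224%.
Via Orbis: 30% × 69% = 20.7%.
Total: 1.1718% + 0.20646% + 3.4224% + 20.7% = 25.50066%.
Rounded: 25.50%.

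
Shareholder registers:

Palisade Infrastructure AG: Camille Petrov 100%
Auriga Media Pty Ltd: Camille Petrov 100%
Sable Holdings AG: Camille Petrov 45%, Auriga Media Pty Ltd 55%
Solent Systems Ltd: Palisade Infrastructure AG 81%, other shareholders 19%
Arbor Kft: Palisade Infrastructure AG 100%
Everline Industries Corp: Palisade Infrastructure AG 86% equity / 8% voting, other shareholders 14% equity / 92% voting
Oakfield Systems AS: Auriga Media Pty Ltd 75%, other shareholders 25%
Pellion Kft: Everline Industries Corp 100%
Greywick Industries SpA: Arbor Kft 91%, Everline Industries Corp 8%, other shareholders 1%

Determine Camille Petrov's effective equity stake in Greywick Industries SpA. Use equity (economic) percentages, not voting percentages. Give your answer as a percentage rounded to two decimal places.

Camille reaches Greywick along 2 paths.
Via Palisade → Arbor: 100% × 100% × 91% = 91%.
Via Palisade → Everline: 100% × 86% × 8% = 6.88%.
Total: 91% + 6.88% = 97.88%.

97.88%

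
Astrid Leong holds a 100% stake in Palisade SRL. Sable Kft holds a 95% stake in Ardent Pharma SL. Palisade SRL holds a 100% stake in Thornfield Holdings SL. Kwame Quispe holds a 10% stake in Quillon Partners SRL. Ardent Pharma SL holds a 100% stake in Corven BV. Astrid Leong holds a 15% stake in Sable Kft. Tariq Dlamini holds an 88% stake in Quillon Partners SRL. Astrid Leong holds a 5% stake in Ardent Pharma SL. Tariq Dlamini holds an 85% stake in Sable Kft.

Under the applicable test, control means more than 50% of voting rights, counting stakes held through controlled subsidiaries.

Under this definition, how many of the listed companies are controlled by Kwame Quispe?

0

Kwame's largest direct stake is 10% in Quillon, which does not meet the threshold.
Kwame controls 0 companies.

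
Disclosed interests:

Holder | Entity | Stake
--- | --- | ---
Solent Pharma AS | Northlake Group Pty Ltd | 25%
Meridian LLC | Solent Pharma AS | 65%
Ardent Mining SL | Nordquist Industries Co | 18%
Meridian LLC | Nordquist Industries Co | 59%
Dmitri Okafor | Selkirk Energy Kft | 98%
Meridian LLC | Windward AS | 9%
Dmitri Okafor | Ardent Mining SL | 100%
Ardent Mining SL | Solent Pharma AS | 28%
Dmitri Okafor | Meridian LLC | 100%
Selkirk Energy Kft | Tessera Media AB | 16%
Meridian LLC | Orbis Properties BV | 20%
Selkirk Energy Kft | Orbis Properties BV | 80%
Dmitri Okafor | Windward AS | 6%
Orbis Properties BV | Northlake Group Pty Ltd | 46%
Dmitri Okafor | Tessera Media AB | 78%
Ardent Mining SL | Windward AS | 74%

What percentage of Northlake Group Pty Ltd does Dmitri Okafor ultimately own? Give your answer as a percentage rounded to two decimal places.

Dmitri reaches Northlake along 4 paths.
Via Meridian → Orbis: 100% × 20% × 46% = 9.2%.
Via Selkirk → Orbis: 98% × 80% × 46% = 36.064%.
Via Ardent → Solent: 100% × 28% × 25% = 7%.
Via Meridian → Solent: 100% × 65% × 25% = 16.25%.
Total: 9.2% + 36.064% + 7% + 16.25% = 68.514%.
Rounded: 68.51%.

68.51%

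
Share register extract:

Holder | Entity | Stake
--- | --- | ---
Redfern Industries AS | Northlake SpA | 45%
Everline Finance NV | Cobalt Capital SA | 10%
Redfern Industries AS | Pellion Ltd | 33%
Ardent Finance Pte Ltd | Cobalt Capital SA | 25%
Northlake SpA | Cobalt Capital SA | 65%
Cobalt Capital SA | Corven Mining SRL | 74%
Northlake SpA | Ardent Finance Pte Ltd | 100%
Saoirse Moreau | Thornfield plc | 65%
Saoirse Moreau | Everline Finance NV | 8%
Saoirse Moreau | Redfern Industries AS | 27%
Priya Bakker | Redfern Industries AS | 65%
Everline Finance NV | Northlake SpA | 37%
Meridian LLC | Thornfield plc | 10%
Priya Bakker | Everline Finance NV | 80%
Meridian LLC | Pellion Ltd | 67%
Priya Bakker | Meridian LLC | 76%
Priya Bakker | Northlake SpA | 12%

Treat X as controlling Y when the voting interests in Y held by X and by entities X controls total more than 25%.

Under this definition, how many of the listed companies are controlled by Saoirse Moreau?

Saoirse holds 27% of Redfern, so Saoirse controls Redfern.
Redfern holds 45% of Northlake, so Saoirse controls Northlake.
Saoirse holds 65% of Thornfield, so Saoirse controls Thornfield.
Northlake holds 100% of Ardent, so Saoirse controls Ardent.
Ardent and Northlake together hold 25% + 65% = 90% of Cobalt, so Saoirse controls Cobalt.
Cobalt holds 74% of Corven, so Saoirse controls Corven.
Redfern holds 33% of Pellion, so Saoirse controls Pellion.
No other company's threshold is met.
Saoirse controls 7 companies.

7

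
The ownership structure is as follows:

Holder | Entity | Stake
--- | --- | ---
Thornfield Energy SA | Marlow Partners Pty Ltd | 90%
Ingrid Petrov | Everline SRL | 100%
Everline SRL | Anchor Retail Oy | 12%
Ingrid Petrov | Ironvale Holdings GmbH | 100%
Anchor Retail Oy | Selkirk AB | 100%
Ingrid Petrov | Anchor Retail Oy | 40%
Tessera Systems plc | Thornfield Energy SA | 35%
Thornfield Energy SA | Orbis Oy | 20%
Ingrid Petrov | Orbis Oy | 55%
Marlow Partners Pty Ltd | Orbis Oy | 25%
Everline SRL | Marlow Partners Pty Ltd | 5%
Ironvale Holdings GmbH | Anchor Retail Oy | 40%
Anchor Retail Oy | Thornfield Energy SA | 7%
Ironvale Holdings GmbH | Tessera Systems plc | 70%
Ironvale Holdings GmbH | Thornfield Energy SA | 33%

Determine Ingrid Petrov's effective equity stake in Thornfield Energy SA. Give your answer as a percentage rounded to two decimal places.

63.94%

Ingrid reaches Thornfield along 5 paths.
Via Ironvale: 100% × 33% = 33%.
Via Ironvale → Tessera: 100% × 70% × 35% = 24.5%.
Via Ironvale → Anchor: 100% × 40% × 7% = 2.8%.
Via Anchor: 40% × 7% = 2.8%.
Via Everline → Anchor: 100% × 12% × 7% = 0.84%.
Total: 33% + 24.5% + 2.8% + 2.8% + 0.84% = 63.94%.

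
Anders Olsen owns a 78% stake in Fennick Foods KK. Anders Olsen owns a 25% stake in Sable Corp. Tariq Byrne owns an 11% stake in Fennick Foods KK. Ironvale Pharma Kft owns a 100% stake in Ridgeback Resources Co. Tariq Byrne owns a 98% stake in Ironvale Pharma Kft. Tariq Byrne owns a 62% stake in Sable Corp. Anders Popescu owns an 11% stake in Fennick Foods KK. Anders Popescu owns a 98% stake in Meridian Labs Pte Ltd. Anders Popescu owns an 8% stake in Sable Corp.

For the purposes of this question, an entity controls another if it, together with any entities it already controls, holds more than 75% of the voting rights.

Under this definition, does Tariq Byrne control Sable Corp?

No

Tariq holds 98% of Ironvale, so Tariq controls Ironvale.
Ironvale holds 100% of Ridgeback, so Tariq controls Ridgeback.
In Sable, Tariq's side holds only 62%, not > 75%.
So Tariq does not control Sable.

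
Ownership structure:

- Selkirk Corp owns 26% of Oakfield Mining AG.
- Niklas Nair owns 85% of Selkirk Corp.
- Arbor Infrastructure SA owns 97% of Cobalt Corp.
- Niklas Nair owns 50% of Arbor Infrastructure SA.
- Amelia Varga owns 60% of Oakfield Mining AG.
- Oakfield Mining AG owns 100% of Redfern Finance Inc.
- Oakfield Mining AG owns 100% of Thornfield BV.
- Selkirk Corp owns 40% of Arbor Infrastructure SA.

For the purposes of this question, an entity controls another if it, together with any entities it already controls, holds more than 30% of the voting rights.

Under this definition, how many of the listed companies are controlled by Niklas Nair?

3

Niklas holds 85% of Selkirk, so Niklas controls Selkirk.
Selkirk and Niklas together hold 40% + 50% = 90% of Arbor, so Niklas controls Arbor.
Arbor holds 97% of Cobalt, so Niklas controls Cobalt.
No other company's threshold is met.
Niklas controls 3 companies.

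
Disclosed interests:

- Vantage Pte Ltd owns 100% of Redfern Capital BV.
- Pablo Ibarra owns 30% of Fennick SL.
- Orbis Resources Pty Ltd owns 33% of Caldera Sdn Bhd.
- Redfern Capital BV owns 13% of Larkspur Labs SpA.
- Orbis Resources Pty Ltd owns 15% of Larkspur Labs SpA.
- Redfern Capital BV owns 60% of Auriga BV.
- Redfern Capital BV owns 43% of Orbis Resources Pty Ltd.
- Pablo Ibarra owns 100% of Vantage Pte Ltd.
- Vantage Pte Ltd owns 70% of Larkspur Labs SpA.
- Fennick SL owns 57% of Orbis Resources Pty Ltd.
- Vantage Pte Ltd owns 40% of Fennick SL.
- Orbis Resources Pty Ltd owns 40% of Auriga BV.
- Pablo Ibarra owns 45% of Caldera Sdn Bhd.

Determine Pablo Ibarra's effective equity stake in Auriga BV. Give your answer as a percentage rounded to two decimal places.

Pablo reaches Auriga along 4 paths.
Via Vantage → Redfern: 100% × 100% × 60% = 60%.
Via Vantage → Fennick → Orbis: 100% × 40% × 57% × 40% = 9.12%.
Via Fennick → Orbis: 30% × 57% × 40% = 6.84%.
Via Vantage → Redfern → Orbis: 100% × 100% × 43% × 40% = 17.2%.
Total: 60% + 9.12% + 6.84% + 17.2% = 93.16%.

93.16%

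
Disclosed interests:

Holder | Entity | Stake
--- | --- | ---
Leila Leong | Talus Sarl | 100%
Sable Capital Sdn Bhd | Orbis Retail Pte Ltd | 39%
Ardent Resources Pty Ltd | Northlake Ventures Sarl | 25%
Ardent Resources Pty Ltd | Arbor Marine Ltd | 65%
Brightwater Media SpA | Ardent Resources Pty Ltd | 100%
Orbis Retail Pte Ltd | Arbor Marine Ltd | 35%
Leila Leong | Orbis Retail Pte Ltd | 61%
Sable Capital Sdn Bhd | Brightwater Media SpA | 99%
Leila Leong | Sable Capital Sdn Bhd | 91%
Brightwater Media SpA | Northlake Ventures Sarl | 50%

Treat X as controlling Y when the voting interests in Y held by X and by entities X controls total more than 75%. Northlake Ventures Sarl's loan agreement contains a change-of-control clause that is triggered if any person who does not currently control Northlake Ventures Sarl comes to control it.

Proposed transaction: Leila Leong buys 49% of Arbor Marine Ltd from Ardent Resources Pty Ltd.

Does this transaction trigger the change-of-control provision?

The purchase adds only to Leila's holdings (Ardent's stake shrinks), so Leila is the only person who could newly come to control Northlake.
Leila holds 91% of Sable, so Leila controls Sable.
Sable and Leila together hold 39% + 61% = 100% of Orbis, so Leila controls Orbis.
Sable holds 99% of Brightwater, so Leila controls Brightwater.
Leila holds 100% of Talus, so Leila controls Talus.
Brightwater holds 100% of Ardent, so Leila controls Ardent.
Orbis and Ardent together hold 35% + 65% = 100% of Arbor, so Leila controls Arbor.
In Northlake, Leila's side holds only 25% + 50% = 75%, not > 75%.
So before the transaction, Leila does not control Northlake.
After the purchase, Leila holds 49% of Arbor directly, and Ardent's stake falls to 16%.
Orbis and Ardent and Leila together hold 35% + 16% + 49% = 100% of Arbor, so Leila controls Arbor.
After the transaction, Leila's side holds 25% + 50% = 75% of Northlake, not > 75%, so Leila still does not control Northlake.
No new person acquires control, so the clause is not triggered.

No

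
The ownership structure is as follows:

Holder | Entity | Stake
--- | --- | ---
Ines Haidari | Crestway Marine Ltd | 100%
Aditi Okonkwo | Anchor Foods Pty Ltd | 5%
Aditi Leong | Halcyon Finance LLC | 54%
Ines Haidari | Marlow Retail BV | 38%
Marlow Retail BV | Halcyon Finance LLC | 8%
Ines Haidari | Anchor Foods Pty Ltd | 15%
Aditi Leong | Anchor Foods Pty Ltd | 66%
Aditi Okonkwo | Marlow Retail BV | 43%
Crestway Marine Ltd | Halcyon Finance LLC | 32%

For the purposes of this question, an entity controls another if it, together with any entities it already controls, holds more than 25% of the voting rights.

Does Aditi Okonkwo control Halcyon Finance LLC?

Aditi Okonkwo holds 43% of Marlow, so Aditi Okonkwo controls Marlow.
In Halcyon, Aditi Okonkwo's side holds only 8%, not > 25%.
So Aditi Okonkwo does not control Halcyon.

No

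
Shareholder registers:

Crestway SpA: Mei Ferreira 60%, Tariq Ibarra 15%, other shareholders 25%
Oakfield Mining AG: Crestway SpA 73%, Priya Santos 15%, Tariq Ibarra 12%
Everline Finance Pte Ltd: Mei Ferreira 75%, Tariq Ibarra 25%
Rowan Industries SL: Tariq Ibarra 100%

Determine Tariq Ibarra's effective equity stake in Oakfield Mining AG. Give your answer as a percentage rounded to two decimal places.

Tariq reaches Oakfield along 2 paths.
Via Crestway: 15% × 73% = 10.95%.
Direct stake: 12% = 12%.
Total: 10.95% + 12% = 22.95%.

22.95%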